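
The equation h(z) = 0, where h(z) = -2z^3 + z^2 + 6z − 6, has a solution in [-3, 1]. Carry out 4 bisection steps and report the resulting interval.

m = -1, h(m) = -9 (−); new bracket [-3, -1]
m = -2, h(m) = 2 (+); new bracket [-2, -1]
m = -1.5, h(m) = -6 (−); new bracket [-2, -1.5]
m = -1.75, h(m) = -2.7188 (−); new bracket [-2, -1.75]

[-2, -1.75]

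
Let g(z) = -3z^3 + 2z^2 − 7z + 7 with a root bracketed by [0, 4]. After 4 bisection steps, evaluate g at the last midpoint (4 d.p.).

g(2) = -23 < 0, so the root lies in [0, 2]
g(1) = -1 < 0, so the root lies in [0, 1]
g(0.5) = 3.625 > 0, so the root lies in [0.5, 1]
g(0.75) = 1.6094 > 0, so the root lies in [0.75, 1]

1.6094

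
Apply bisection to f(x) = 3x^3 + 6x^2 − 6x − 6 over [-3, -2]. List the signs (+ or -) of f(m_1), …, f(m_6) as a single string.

-++++-

x = -2.5 gives f = -0.375, negative; keep [-2.5, -2]
x = -2.25 gives f = 3.703125, positive; keep [-2.5, -2.25]
x = -2.375 gives f = 1.904297, positive; keep [-2.5, -2.375]
x = -2.4375 gives f = 0.8269, positive; keep [-2.5, -2.4375]
x = -2.46875 gives f = 0.2418, positive; keep [-2.5, -2.46875]
x = -2.484375 gives f = -0.0626, negative; keep [-2.484375, -2.46875]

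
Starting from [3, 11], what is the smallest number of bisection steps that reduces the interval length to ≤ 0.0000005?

Width after n steps is 8/2^n. Need 2^n ≥ 8/0.0000005 = 16000000.
2^23 = 8388608 < 16000000 ≤ 2^24 = 16777216, so n = 24.

24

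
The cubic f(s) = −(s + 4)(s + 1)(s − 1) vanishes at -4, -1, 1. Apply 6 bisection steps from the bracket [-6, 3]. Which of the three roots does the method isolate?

-4

m = -1.5, f(m) = -3.125 (−); new bracket [-6, -1.5]
m = -3.75, f(m) = -3.265625 (−); new bracket [-6, -3.75]
m = -4.875, f(m) = 19.919922 (+); new bracket [-4.875, -3.75]
m = -4.3125, f(m) = 5.4993 (+); new bracket [-4.3125, -3.75]
m = -4.03125, f(m) = 0.4766 (+); new bracket [-4.03125, -3.75]
m = -3.890625, f(m) = -1.5462 (−); new bracket [-4.03125, -3.890625]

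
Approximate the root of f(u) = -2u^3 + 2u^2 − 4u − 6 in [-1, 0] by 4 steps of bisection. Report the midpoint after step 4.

-0.8125

midpoint -0.5: f = -3.25 < 0 → [-1, -0.5]
midpoint -0.75: f = -1.03125 < 0 → [-1, -0.75]
midpoint -0.875: f = 0.371094 > 0 → [-0.875, -0.75]
midpoint -0.8125: f = -0.3569 < 0 → [-0.875, -0.8125]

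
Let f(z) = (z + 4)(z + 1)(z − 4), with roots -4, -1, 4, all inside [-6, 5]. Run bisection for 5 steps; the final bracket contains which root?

m = -0.5, f(m) = -7.875 (−); new bracket [-0.5, 5]
m = 2.25, f(m) = -35.546875 (−); new bracket [2.25, 5]
m = 3.625, f(m) = -13.224609 (−); new bracket [3.625, 5]
m = 4.3125, f(m) = 13.8 (+); new bracket [3.625, 4.3125]
m = 3.96875, f(m) = -1.2373 (−); new bracket [3.96875, 4.3125]

4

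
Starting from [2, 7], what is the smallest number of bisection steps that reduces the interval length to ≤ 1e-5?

19

Width after n steps is 5/2^n. Need 2^n ≥ 5/1e-5 = 500000.
2^18 = 262144 < 500000 ≤ 2^19 = 524288, so n = 19.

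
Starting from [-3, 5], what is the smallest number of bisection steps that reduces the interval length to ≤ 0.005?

11

Width after n steps is 8/2^n. Need 2^n ≥ 8/0.005 = 1600.
2^10 = 1024 < 1600 ≤ 2^11 = 2048, so n = 11.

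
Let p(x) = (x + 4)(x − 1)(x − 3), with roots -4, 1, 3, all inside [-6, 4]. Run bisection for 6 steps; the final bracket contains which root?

-4

m = -1, p(m) = 24 (+); new bracket [-6, -1]
m = -3.5, p(m) = 14.625 (+); new bracket [-6, -3.5]
m = -4.75, p(m) = -33.421875 (−); new bracket [-4.75, -3.5]
m = -4.125, p(m) = -4.5645 (−); new bracket [-4.125, -3.5]
m = -3.8125, p(m) = 6.1472 (+); new bracket [-4.125, -3.8125]
m = -3.96875, p(m) = 1.0821 (+); new bracket [-4.125, -3.96875]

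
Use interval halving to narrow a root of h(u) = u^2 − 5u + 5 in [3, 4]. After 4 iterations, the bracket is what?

h(3.5) = -0.25 < 0, so the root lies in [3.5, 4]
h(3.75) = 0.3125 > 0, so the root lies in [3.5, 3.75]
h(3.625) = 0.015625 > 0, so the root lies in [3.5, 3.625]
h(3.5625) = -0.1211 < 0, so the root lies in [3.5625, 3.625]

[3.5625, 3.625]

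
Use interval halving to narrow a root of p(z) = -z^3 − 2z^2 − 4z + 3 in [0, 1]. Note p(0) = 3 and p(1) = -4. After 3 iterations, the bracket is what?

z = 0.5 gives p = 0.375, positive; keep [0.5, 1]
z = 0.75 gives p = -1.546875, negative; keep [0.5, 0.75]
z = 0.625 gives p = -0.525391, negative; keep [0.5, 0.625]

[0.5, 0.625]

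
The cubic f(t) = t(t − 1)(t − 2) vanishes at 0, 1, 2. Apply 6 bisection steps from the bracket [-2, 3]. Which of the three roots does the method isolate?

0

t = 0.5 gives f = 0.375, positive; keep [-2, 0.5]
t = -0.75 gives f = -3.609375, negative; keep [-0.75, 0.5]
t = -0.125 gives f = -0.298828, negative; keep [-0.125, 0.5]
t = 0.1875 gives f = 0.2761, positive; keep [-0.125, 0.1875]
t = 0.03125 gives f = 0.0596, positive; keep [-0.125, 0.03125]
t = -0.046875 gives f = -0.1004, negative; keep [-0.046875, 0.03125]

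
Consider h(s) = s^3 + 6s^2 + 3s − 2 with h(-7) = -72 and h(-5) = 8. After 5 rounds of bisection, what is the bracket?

[-5.375, -5.3125]

m = -6, h(m) = -20 (−); new bracket [-6, -5]
m = -5.5, h(m) = -3.375 (−); new bracket [-5.5, -5]
m = -5.25, h(m) = 2.921875 (+); new bracket [-5.5, -5.25]
m = -5.375, h(m) = -0.0684 (−); new bracket [-5.375, -5.25]
m = -5.3125, h(m) = 1.4656 (+); new bracket [-5.375, -5.3125]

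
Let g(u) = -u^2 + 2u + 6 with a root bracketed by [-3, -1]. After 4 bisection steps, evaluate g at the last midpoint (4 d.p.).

0.1094

g(-2) = -2 < 0, so the root lies in [-2, -1]
g(-1.5) = 0.75 > 0, so the root lies in [-2, -1.5]
g(-1.75) = -0.5625 < 0, so the root lies in [-1.75, -1.5]
g(-1.625) = 0.1094 > 0, so the root lies in [-1.75, -1.625]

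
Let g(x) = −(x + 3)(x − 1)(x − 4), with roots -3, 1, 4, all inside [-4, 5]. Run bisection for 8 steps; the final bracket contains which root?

-3

m = 0.5, g(m) = -6.125 (−); new bracket [-4, 0.5]
m = -1.75, g(m) = -19.765625 (−); new bracket [-4, -1.75]
m = -2.875, g(m) = -3.330078 (−); new bracket [-4, -2.875]
m = -3.4375, g(m) = 14.4392 (+); new bracket [-3.4375, -2.875]
m = -3.15625, g(m) = 4.6474 (+); new bracket [-3.15625, -2.875]
m = -3.015625, g(m) = 0.4402 (+); new bracket [-3.015625, -2.875]
m = -2.9453125, g(m) = -1.4985 (−); new bracket [-3.015625, -2.9453125]
m = -2.98046875, g(m) = -0.5427 (−); new bracket [-3.015625, -2.98046875]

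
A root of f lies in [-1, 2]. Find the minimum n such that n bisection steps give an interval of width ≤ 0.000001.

Width after n steps is 3/2^n. Need 2^n ≥ 3/0.000001 = 3000000.
2^21 = 2097152 < 3000000 ≤ 2^22 = 4194304, so n = 22.

22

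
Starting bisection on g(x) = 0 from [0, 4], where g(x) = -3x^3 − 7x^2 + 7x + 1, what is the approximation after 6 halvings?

0.8125

x = 2 gives g = -37, negative; keep [0, 2]
x = 1 gives g = -2, negative; keep [0, 1]
x = 0.5 gives g = 2.375, positive; keep [0.5, 1]
x = 0.75 gives g = 1.0469, positive; keep [0.75, 1]
x = 0.875 gives g = -0.2441, negative; keep [0.75, 0.875]
x = 0.8125 gives g = 0.4573, positive; keep [0.8125, 0.875]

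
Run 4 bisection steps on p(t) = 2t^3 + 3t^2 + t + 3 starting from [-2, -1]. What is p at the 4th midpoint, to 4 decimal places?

m = -1.5, p(m) = 1.5 (+); new bracket [-2, -1.5]
m = -1.75, p(m) = -0.28125 (−); new bracket [-1.75, -1.5]
m = -1.625, p(m) = 0.714844 (+); new bracket [-1.75, -1.625]
m = -1.6875, p(m) = 0.2446 (+); new bracket [-1.75, -1.6875]

0.2446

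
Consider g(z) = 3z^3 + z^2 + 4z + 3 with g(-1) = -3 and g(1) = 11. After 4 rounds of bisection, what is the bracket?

[-0.75, -0.625]

m = 0, g(m) = 3 (+); new bracket [-1, 0]
m = -0.5, g(m) = 0.875 (+); new bracket [-1, -0.5]
m = -0.75, g(m) = -0.703125 (−); new bracket [-0.75, -0.5]
m = -0.625, g(m) = 0.1582 (+); new bracket [-0.75, -0.625]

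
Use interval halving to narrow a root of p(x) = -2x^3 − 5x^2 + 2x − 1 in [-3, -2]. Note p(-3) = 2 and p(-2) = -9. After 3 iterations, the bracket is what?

[-3, -2.875]

x = -2.5 gives p = -6, negative; keep [-3, -2.5]
x = -2.75 gives p = -2.71875, negative; keep [-3, -2.75]
x = -2.875 gives p = -0.550781, negative; keep [-3, -2.875]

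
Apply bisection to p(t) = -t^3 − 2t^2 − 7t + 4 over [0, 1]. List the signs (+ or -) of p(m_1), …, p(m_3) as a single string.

-++

midpoint 0.5: p = -0.125 < 0 → [0, 0.5]
midpoint 0.25: p = 2.109375 > 0 → [0.25, 0.5]
midpoint 0.375: p = 1.041016 > 0 → [0.375, 0.5]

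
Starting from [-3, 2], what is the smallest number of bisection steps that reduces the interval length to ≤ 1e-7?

Width after n steps is 5/2^n. Need 2^n ≥ 5/1e-7 = 50000000.
2^25 = 33554432 < 50000000 ≤ 2^26 = 67108864, so n = 26.

26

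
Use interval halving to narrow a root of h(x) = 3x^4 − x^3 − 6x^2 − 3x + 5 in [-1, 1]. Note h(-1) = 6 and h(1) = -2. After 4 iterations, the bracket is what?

m = 0, h(m) = 5 (+); new bracket [0, 1]
m = 0.5, h(m) = 2.0625 (+); new bracket [0.5, 1]
m = 0.75, h(m) = -0.097656 (−); new bracket [0.5, 0.75]
m = 0.625, h(m) = 0.9949 (+); new bracket [0.625, 0.75]

[0.625, 0.75]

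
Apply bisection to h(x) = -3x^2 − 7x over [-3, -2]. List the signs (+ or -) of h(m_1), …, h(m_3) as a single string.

h(-2.5) = -1.25 < 0, so the root lies in [-2.5, -2]
h(-2.25) = 0.5625 > 0, so the root lies in [-2.5, -2.25]
h(-2.375) = -0.296875 < 0, so the root lies in [-2.375, -2.25]

-+-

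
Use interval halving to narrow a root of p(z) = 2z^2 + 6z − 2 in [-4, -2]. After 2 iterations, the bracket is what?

midpoint -3: p = -2 < 0 → [-4, -3]
midpoint -3.5: p = 1.5 > 0 → [-3.5, -3]

[-3.5, -3]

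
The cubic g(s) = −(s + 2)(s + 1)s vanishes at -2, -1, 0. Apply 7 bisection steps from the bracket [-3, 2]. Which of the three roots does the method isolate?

s = -0.5 gives g = 0.375, positive; keep [-0.5, 2]
s = 0.75 gives g = -3.609375, negative; keep [-0.5, 0.75]
s = 0.125 gives g = -0.298828, negative; keep [-0.5, 0.125]
s = -0.1875 gives g = 0.2761, positive; keep [-0.1875, 0.125]
s = -0.03125 gives g = 0.0596, positive; keep [-0.03125, 0.125]
s = 0.046875 gives g = -0.1004, negative; keep [-0.03125, 0.046875]
s = 0.0078125 gives g = -0.0158, negative; keep [-0.03125, 0.0078125]

0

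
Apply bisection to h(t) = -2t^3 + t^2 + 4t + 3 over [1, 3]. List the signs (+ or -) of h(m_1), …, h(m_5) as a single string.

midpoint 2: h = -1 < 0 → [1, 2]
midpoint 1.5: h = 4.5 > 0 → [1.5, 2]
midpoint 1.75: h = 2.34375 > 0 → [1.75, 2]
midpoint 1.875: h = 0.832 > 0 → [1.875, 2]
midpoint 1.9375: h = -0.0425 < 0 → [1.875, 1.9375]

-+++-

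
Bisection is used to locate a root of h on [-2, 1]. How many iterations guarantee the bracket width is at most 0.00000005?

26

Width after n steps is 3/2^n. Need 2^n ≥ 3/0.00000005 = 60000000.
2^25 = 33554432 < 60000000 ≤ 2^26 = 67108864, so n = 26.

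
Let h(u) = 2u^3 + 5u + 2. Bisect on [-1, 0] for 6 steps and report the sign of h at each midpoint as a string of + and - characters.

u = -0.5 gives h = -0.75, negative; keep [-0.5, 0]
u = -0.25 gives h = 0.71875, positive; keep [-0.5, -0.25]
u = -0.375 gives h = 0.019531, positive; keep [-0.5, -0.375]
u = -0.4375 gives h = -0.355, negative; keep [-0.4375, -0.375]
u = -0.40625 gives h = -0.1653, negative; keep [-0.40625, -0.375]
u = -0.390625 gives h = -0.0723, negative; keep [-0.390625, -0.375]

-++---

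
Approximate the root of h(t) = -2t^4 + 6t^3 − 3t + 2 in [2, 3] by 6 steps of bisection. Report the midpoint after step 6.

2.859375

h(2.5) = 10.125 > 0, so the root lies in [2.5, 3]
h(2.75) = 4.148438 > 0, so the root lies in [2.75, 3]
h(2.875) = -0.684082 < 0, so the root lies in [2.75, 2.875]
h(2.8125) = 1.9052 > 0, so the root lies in [2.8125, 2.875]
h(2.84375) = 0.6554 > 0, so the root lies in [2.84375, 2.875]
h(2.859375) = -0.003 < 0, so the root lies in [2.84375, 2.859375]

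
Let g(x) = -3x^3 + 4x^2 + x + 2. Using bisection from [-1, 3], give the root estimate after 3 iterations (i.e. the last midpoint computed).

1.5

m = 1, g(m) = 4 (+); new bracket [1, 3]
m = 2, g(m) = -4 (−); new bracket [1, 2]
m = 1.5, g(m) = 2.375 (+); new bracket [1.5, 2]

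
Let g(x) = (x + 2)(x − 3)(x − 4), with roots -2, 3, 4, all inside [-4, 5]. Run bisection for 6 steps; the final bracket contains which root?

g(0.5) = 21.875 > 0, so the root lies in [-4, 0.5]
g(-1.75) = 6.828125 > 0, so the root lies in [-4, -1.75]
g(-2.875) = -35.341797 < 0, so the root lies in [-2.875, -1.75]
g(-2.3125) = -10.4797 < 0, so the root lies in [-2.3125, -1.75]
g(-2.03125) = -0.9483 < 0, so the root lies in [-2.03125, -1.75]
g(-1.890625) = 3.151 > 0, so the root lies in [-2.03125, -1.890625]

-2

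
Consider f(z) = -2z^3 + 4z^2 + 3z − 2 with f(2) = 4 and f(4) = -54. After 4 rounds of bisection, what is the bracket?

[2.375, 2.5]

m = 3, f(m) = -11 (−); new bracket [2, 3]
m = 2.5, f(m) = -0.75 (−); new bracket [2, 2.5]
m = 2.25, f(m) = 2.21875 (+); new bracket [2.25, 2.5]
m = 2.375, f(m) = 0.8945 (+); new bracket [2.375, 2.5]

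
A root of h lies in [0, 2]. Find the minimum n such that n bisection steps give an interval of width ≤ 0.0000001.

25

Width after n steps is 2/2^n. Need 2^n ≥ 2/0.0000001 = 20000000.
2^24 = 16777216 < 20000000 ≤ 2^25 = 33554432, so n = 25.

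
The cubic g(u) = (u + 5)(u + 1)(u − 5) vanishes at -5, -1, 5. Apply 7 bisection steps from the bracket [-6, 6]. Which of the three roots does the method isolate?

5

midpoint 0: g = -25 < 0 → [0, 6]
midpoint 3: g = -64 < 0 → [3, 6]
midpoint 4.5: g = -26.125 < 0 → [4.5, 6]
midpoint 5.25: g = 16.0156 > 0 → [4.5, 5.25]
midpoint 4.875: g = -7.252 < 0 → [4.875, 5.25]
midpoint 5.0625: g = 3.8127 > 0 → [4.875, 5.0625]
midpoint 4.96875: g = -1.8594 < 0 → [4.96875, 5.0625]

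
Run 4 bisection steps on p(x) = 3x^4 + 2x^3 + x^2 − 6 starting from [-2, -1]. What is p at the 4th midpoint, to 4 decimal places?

m = -1.5, p(m) = 4.6875 (+); new bracket [-1.5, -1]
m = -1.25, p(m) = -1.019531 (−); new bracket [-1.5, -1.25]
m = -1.375, p(m) = 1.414795 (+); new bracket [-1.375, -1.25]
m = -1.3125, p(m) = 0.1033 (+); new bracket [-1.3125, -1.25]

0.1033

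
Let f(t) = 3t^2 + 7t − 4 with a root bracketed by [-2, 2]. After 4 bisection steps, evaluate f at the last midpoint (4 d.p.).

midpoint 0: f = -4 < 0 → [0, 2]
midpoint 1: f = 6 > 0 → [0, 1]
midpoint 0.5: f = 0.25 > 0 → [0, 0.5]
midpoint 0.25: f = -2.0625 < 0 → [0.25, 0.5]

-2.0625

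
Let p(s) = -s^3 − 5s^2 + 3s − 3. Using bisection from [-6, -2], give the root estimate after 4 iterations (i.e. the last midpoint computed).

m = -4, p(m) = -31 (−); new bracket [-6, -4]
m = -5, p(m) = -18 (−); new bracket [-6, -5]
m = -5.5, p(m) = -4.375 (−); new bracket [-6, -5.5]
m = -5.75, p(m) = 4.5469 (+); new bracket [-5.75, -5.5]

-5.75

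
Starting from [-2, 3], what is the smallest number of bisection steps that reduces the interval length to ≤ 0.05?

7

Width after n steps is 5/2^n. Need 2^n ≥ 5/0.05 = 100.
2^6 = 64 < 100 ≤ 2^7 = 128, so n = 7.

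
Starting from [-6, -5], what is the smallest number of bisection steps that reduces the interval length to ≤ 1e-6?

20

Width after n steps is 1/2^n. Need 2^n ≥ 1/1e-6 = 1000000.
2^19 = 524288 < 1000000 ≤ 2^20 = 1048576, so n = 20.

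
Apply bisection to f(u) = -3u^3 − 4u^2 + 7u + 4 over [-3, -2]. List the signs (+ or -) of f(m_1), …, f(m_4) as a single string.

++-+

m = -2.5, f(m) = 8.375 (+); new bracket [-2.5, -2]
m = -2.25, f(m) = 2.171875 (+); new bracket [-2.25, -2]
m = -2.125, f(m) = -0.150391 (−); new bracket [-2.25, -2.125]
m = -2.1875, f(m) = 0.9495 (+); new bracket [-2.1875, -2.125]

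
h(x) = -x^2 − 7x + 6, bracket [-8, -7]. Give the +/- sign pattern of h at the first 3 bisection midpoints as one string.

++-

m = -7.5, h(m) = 2.25 (+); new bracket [-8, -7.5]
m = -7.75, h(m) = 0.1875 (+); new bracket [-8, -7.75]
m = -7.875, h(m) = -0.890625 (−); new bracket [-7.875, -7.75]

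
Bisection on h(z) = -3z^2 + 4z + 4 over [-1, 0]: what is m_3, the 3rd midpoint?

-0.625

z = -0.5 gives h = 1.25, positive; keep [-1, -0.5]
z = -0.75 gives h = -0.6875, negative; keep [-0.75, -0.5]
z = -0.625 gives h = 0.328125, positive; keep [-0.75, -0.625]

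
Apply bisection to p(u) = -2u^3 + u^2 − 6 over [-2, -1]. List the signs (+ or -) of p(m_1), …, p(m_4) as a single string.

m = -1.5, p(m) = 3 (+); new bracket [-1.5, -1]
m = -1.25, p(m) = -0.53125 (−); new bracket [-1.5, -1.25]
m = -1.375, p(m) = 1.089844 (+); new bracket [-1.375, -1.25]
m = -1.3125, p(m) = 0.2446 (+); new bracket [-1.3125, -1.25]

+-++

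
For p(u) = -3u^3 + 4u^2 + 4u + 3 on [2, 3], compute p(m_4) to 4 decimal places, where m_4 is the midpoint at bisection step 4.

p(2.5) = -8.875 < 0, so the root lies in [2, 2.5]
p(2.25) = -1.921875 < 0, so the root lies in [2, 2.25]
p(2.125) = 0.775391 > 0, so the root lies in [2.125, 2.25]
p(2.1875) = -0.512 < 0, so the root lies in [2.125, 2.1875]

-0.5120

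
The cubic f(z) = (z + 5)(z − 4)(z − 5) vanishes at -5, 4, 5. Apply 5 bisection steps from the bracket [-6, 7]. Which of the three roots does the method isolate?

-5

midpoint 0.5: f = 86.625 > 0 → [-6, 0.5]
midpoint -2.75: f = 117.703125 > 0 → [-6, -2.75]
midpoint -4.375: f = 49.072266 > 0 → [-6, -4.375]
midpoint -5.1875: f = -17.5496 < 0 → [-5.1875, -4.375]
midpoint -4.78125: f = 18.7888 > 0 → [-5.1875, -4.78125]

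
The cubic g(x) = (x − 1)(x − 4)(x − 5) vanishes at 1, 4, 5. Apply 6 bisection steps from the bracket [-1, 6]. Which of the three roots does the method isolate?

1

m = 2.5, g(m) = 5.625 (+); new bracket [-1, 2.5]
m = 0.75, g(m) = -3.453125 (−); new bracket [0.75, 2.5]
m = 1.625, g(m) = 5.009766 (+); new bracket [0.75, 1.625]
m = 1.1875, g(m) = 2.0105 (+); new bracket [0.75, 1.1875]
m = 0.96875, g(m) = -0.3819 (−); new bracket [0.96875, 1.1875]
m = 1.078125, g(m) = 0.8953 (+); new bracket [0.96875, 1.078125]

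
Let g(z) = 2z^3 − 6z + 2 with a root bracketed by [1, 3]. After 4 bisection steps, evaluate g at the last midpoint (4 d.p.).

z = 2 gives g = 6, positive; keep [1, 2]
z = 1.5 gives g = -0.25, negative; keep [1.5, 2]
z = 1.75 gives g = 2.21875, positive; keep [1.5, 1.75]
z = 1.625 gives g = 0.832, positive; keep [1.5, 1.625]

0.8320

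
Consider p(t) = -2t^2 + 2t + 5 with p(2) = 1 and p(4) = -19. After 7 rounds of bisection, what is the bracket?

[2.15625, 2.171875]

t = 3 gives p = -7, negative; keep [2, 3]
t = 2.5 gives p = -2.5, negative; keep [2, 2.5]
t = 2.25 gives p = -0.625, negative; keep [2, 2.25]
t = 2.125 gives p = 0.2188, positive; keep [2.125, 2.25]
t = 2.1875 gives p = -0.1953, negative; keep [2.125, 2.1875]
t = 2.15625 gives p = 0.0137, positive; keep [2.15625, 2.1875]
t = 2.171875 gives p = -0.0903, negative; keep [2.15625, 2.171875]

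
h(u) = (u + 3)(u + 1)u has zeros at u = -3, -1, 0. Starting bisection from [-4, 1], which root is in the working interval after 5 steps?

m = -1.5, h(m) = 1.125 (+); new bracket [-4, -1.5]
m = -2.75, h(m) = 1.203125 (+); new bracket [-4, -2.75]
m = -3.375, h(m) = -3.005859 (−); new bracket [-3.375, -2.75]
m = -3.0625, h(m) = -0.3948 (−); new bracket [-3.0625, -2.75]
m = -2.90625, h(m) = 0.5194 (+); new bracket [-3.0625, -2.90625]

-3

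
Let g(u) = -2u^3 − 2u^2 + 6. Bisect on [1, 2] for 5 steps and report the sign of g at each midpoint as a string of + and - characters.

g(1.5) = -5.25 < 0, so the root lies in [1, 1.5]
g(1.25) = -1.03125 < 0, so the root lies in [1, 1.25]
g(1.125) = 0.621094 > 0, so the root lies in [1.125, 1.25]
g(1.1875) = -0.1694 < 0, so the root lies in [1.125, 1.1875]
g(1.15625) = 0.2346 > 0, so the root lies in [1.15625, 1.1875]

--+-+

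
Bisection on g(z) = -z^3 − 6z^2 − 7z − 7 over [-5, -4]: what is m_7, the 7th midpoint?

-4.8515625

m = -4.5, g(m) = -5.875 (−); new bracket [-5, -4.5]
m = -4.75, g(m) = -1.953125 (−); new bracket [-5, -4.75]
m = -4.875, g(m) = 0.388672 (+); new bracket [-4.875, -4.75]
m = -4.8125, g(m) = -0.8152 (−); new bracket [-4.875, -4.8125]
m = -4.84375, g(m) = -0.2216 (−); new bracket [-4.875, -4.84375]
m = -4.859375, g(m) = 0.0814 (+); new bracket [-4.859375, -4.84375]
m = -4.8515625, g(m) = -0.0706 (−); new bracket [-4.859375, -4.8515625]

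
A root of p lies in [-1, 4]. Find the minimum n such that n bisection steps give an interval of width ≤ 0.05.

Width after n steps is 5/2^n. Need 2^n ≥ 5/0.05 = 100.
2^6 = 64 < 100 ≤ 2^7 = 128, so n = 7.

7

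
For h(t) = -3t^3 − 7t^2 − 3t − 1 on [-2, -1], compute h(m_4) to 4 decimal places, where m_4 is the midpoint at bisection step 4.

midpoint -1.5: h = -2.125 < 0 → [-2, -1.5]
midpoint -1.75: h = -1.109375 < 0 → [-2, -1.75]
midpoint -1.875: h = -0.208984 < 0 → [-2, -1.875]
midpoint -1.9375: h = 0.3547 > 0 → [-1.9375, -1.875]

0.3547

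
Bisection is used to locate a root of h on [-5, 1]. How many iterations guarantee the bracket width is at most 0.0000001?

Width after n steps is 6/2^n. Need 2^n ≥ 6/0.0000001 = 60000000.
2^25 = 33554432 < 60000000 ≤ 2^26 = 67108864, so n = 26.

26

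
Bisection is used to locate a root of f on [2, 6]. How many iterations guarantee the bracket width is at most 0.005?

10

Width after n steps is 4/2^n. Need 2^n ≥ 4/0.005 = 800.
2^9 = 512 < 800 ≤ 2^10 = 1024, so n = 10.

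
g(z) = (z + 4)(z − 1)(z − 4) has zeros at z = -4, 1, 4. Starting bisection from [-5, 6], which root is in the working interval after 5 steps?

-4

z = 0.5 gives g = 7.875, positive; keep [-5, 0.5]
z = -2.25 gives g = 35.546875, positive; keep [-5, -2.25]
z = -3.625 gives g = 13.224609, positive; keep [-5, -3.625]
z = -4.3125 gives g = -13.8, negative; keep [-4.3125, -3.625]
z = -3.96875 gives g = 1.2373, positive; keep [-4.3125, -3.96875]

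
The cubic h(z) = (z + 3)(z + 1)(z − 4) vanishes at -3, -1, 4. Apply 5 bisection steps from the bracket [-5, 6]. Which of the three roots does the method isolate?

4

h(0.5) = -18.375 < 0, so the root lies in [0.5, 6]
h(3.25) = -19.921875 < 0, so the root lies in [3.25, 6]
h(4.625) = 26.806641 > 0, so the root lies in [3.25, 4.625]
h(3.9375) = -2.1409 < 0, so the root lies in [3.9375, 4.625]
h(4.28125) = 10.8152 > 0, so the root lies in [3.9375, 4.28125]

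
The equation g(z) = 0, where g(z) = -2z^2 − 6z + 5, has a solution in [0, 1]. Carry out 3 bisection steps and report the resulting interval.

m = 0.5, g(m) = 1.5 (+); new bracket [0.5, 1]
m = 0.75, g(m) = -0.625 (−); new bracket [0.5, 0.75]
m = 0.625, g(m) = 0.46875 (+); new bracket [0.625, 0.75]

[0.625, 0.75]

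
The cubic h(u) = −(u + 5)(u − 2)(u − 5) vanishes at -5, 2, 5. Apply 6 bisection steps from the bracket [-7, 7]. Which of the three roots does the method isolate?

-5

m = 0, h(m) = -50 (−); new bracket [-7, 0]
m = -3.5, h(m) = -70.125 (−); new bracket [-7, -3.5]
m = -5.25, h(m) = 18.578125 (+); new bracket [-5.25, -3.5]
m = -4.375, h(m) = -37.3535 (−); new bracket [-5.25, -4.375]
m = -4.8125, h(m) = -12.5339 (−); new bracket [-5.25, -4.8125]
m = -5.03125, h(m) = 2.2041 (+); new bracket [-5.03125, -4.8125]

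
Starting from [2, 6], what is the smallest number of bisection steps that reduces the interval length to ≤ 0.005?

Width after n steps is 4/2^n. Need 2^n ≥ 4/0.005 = 800.
2^9 = 512 < 800 ≤ 2^10 = 1024, so n = 10.

10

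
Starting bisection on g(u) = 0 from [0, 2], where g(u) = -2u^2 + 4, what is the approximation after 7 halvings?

u = 1 gives g = 2, positive; keep [1, 2]
u = 1.5 gives g = -0.5, negative; keep [1, 1.5]
u = 1.25 gives g = 0.875, positive; keep [1.25, 1.5]
u = 1.375 gives g = 0.2188, positive; keep [1.375, 1.5]
u = 1.4375 gives g = -0.1328, negative; keep [1.375, 1.4375]
u = 1.40625 gives g = 0.0449, positive; keep [1.40625, 1.4375]
u = 1.421875 gives g = -0.0435, negative; keep [1.40625, 1.421875]

1.421875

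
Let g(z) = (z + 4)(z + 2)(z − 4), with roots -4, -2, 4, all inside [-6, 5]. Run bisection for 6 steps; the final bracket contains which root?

m = -0.5, g(m) = -23.625 (−); new bracket [-0.5, 5]
m = 2.25, g(m) = -46.484375 (−); new bracket [2.25, 5]
m = 3.625, g(m) = -16.083984 (−); new bracket [3.625, 5]
m = 4.3125, g(m) = 16.3977 (+); new bracket [3.625, 4.3125]
m = 3.96875, g(m) = -1.4864 (−); new bracket [3.96875, 4.3125]
m = 4.140625, g(m) = 7.0296 (+); new bracket [3.96875, 4.140625]

4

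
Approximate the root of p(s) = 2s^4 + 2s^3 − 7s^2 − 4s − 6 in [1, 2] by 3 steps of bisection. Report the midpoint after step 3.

midpoint 1.5: p = -10.875 < 0 → [1.5, 2]
midpoint 1.75: p = -4.960938 < 0 → [1.75, 2]
midpoint 1.875: p = -0.206543 < 0 → [1.875, 2]

1.875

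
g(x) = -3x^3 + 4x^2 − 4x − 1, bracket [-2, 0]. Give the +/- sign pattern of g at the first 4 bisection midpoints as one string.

+++-

x = -1 gives g = 10, positive; keep [-1, 0]
x = -0.5 gives g = 2.375, positive; keep [-0.5, 0]
x = -0.25 gives g = 0.296875, positive; keep [-0.25, 0]
x = -0.125 gives g = -0.4316, negative; keep [-0.25, -0.125]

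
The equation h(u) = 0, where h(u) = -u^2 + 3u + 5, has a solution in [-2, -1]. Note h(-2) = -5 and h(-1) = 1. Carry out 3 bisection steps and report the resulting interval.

[-1.25, -1.125]

h(-1.5) = -1.75 < 0, so the root lies in [-1.5, -1]
h(-1.25) = -0.3125 < 0, so the root lies in [-1.25, -1]
h(-1.125) = 0.359375 > 0, so the root lies in [-1.25, -1.125]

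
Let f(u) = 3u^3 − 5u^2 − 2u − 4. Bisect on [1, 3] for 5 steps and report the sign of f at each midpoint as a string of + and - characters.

-++--

f(2) = -4 < 0, so the root lies in [2, 3]
f(2.5) = 6.625 > 0, so the root lies in [2, 2.5]
f(2.25) = 0.359375 > 0, so the root lies in [2, 2.25]
f(2.125) = -2.041 < 0, so the root lies in [2.125, 2.25]
f(2.1875) = -0.8982 < 0, so the root lies in [2.1875, 2.25]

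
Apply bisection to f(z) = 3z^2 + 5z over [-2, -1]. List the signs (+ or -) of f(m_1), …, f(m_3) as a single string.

-+-

f(-1.5) = -0.75 < 0, so the root lies in [-2, -1.5]
f(-1.75) = 0.4375 > 0, so the root lies in [-1.75, -1.5]
f(-1.625) = -0.203125 < 0, so the root lies in [-1.75, -1.625]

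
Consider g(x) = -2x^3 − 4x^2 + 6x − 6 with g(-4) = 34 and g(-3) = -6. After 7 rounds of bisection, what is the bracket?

x = -3.5 gives g = 9.75, positive; keep [-3.5, -3]
x = -3.25 gives g = 0.90625, positive; keep [-3.25, -3]
x = -3.125 gives g = -2.777344, negative; keep [-3.25, -3.125]
x = -3.1875 gives g = -0.9946, negative; keep [-3.25, -3.1875]
x = -3.21875 gives g = -0.0591, negative; keep [-3.25, -3.21875]
x = -3.234375 gives g = 0.4198, positive; keep [-3.234375, -3.21875]
x = -3.2265625 gives g = 0.1794, positive; keep [-3.2265625, -3.21875]

[-3.2265625, -3.21875]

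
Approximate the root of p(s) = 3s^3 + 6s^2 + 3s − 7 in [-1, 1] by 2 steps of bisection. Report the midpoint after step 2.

midpoint 0: p = -7 < 0 → [0, 1]
midpoint 0.5: p = -3.625 < 0 → [0.5, 1]

0.5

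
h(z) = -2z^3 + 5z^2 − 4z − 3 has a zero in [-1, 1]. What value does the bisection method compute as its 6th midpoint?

midpoint 0: h = -3 < 0 → [-1, 0]
midpoint -0.5: h = 0.5 > 0 → [-0.5, 0]
midpoint -0.25: h = -1.65625 < 0 → [-0.5, -0.25]
midpoint -0.375: h = -0.6914 < 0 → [-0.5, -0.375]
midpoint -0.4375: h = -0.1255 < 0 → [-0.5, -0.4375]
midpoint -0.46875: h = 0.1796 > 0 → [-0.46875, -0.4375]

-0.46875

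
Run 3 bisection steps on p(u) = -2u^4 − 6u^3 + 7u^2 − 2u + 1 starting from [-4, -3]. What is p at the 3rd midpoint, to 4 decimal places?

12.0347

p(-3.5) = 50.875 > 0, so the root lies in [-4, -3.5]
p(-3.75) = 27.835938 > 0, so the root lies in [-4, -3.75]
p(-3.875) = 12.034668 > 0, so the root lies in [-4, -3.875]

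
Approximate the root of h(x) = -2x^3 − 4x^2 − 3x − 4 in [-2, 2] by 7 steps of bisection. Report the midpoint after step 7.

x = 0 gives h = -4, negative; keep [-2, 0]
x = -1 gives h = -3, negative; keep [-2, -1]
x = -1.5 gives h = -1.75, negative; keep [-2, -1.5]
x = -1.75 gives h = -0.2812, negative; keep [-2, -1.75]
x = -1.875 gives h = 0.7461, positive; keep [-1.875, -1.75]
x = -1.8125 gives h = 0.2056, positive; keep [-1.8125, -1.75]
x = -1.78125 gives h = -0.0444, negative; keep [-1.8125, -1.78125]

-1.78125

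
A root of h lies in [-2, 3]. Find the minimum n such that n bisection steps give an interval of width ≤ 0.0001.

16

Width after n steps is 5/2^n. Need 2^n ≥ 5/0.0001 = 50000.
2^15 = 32768 < 50000 ≤ 2^16 = 65536, so n = 16.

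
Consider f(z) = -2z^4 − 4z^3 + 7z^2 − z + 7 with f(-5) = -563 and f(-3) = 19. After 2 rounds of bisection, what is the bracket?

[-3.5, -3]

midpoint -4: f = -133 < 0 → [-4, -3]
midpoint -3.5: f = -32.375 < 0 → [-3.5, -3]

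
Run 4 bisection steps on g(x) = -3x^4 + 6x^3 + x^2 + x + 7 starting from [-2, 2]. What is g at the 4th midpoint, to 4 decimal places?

midpoint 0: g = 7 > 0 → [-2, 0]
midpoint -1: g = -2 < 0 → [-1, 0]
midpoint -0.5: g = 5.8125 > 0 → [-1, -0.5]
midpoint -0.75: g = 3.332 > 0 → [-1, -0.75]

3.3320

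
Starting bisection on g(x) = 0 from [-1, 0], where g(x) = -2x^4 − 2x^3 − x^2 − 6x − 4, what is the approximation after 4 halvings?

-0.6875

g(-0.5) = -1.125 < 0, so the root lies in [-1, -0.5]
g(-0.75) = 0.148438 > 0, so the root lies in [-0.75, -0.5]
g(-0.625) = -0.45752 < 0, so the root lies in [-0.75, -0.625]
g(-0.6875) = -0.1446 < 0, so the root lies in [-0.75, -0.6875]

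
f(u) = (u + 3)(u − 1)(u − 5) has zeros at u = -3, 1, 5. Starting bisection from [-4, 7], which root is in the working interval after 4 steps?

5

m = 1.5, f(m) = -7.875 (−); new bracket [1.5, 7]
m = 4.25, f(m) = -17.671875 (−); new bracket [4.25, 7]
m = 5.625, f(m) = 24.931641 (+); new bracket [4.25, 5.625]
m = 4.9375, f(m) = -1.9534 (−); new bracket [4.9375, 5.625]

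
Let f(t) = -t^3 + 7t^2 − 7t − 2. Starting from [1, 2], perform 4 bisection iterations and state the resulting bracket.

[1.5, 1.5625]

m = 1.5, f(m) = -0.125 (−); new bracket [1.5, 2]
m = 1.75, f(m) = 1.828125 (+); new bracket [1.5, 1.75]
m = 1.625, f(m) = 0.818359 (+); new bracket [1.5, 1.625]
m = 1.5625, f(m) = 0.3376 (+); new bracket [1.5, 1.5625]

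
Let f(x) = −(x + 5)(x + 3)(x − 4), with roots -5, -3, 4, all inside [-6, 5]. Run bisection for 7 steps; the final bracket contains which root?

4

m = -0.5, f(m) = 50.625 (+); new bracket [-0.5, 5]
m = 2.25, f(m) = 66.609375 (+); new bracket [2.25, 5]
m = 3.625, f(m) = 21.427734 (+); new bracket [3.625, 5]
m = 4.3125, f(m) = -21.2805 (−); new bracket [3.625, 4.3125]
m = 3.96875, f(m) = 1.9532 (+); new bracket [3.96875, 4.3125]
m = 4.140625, f(m) = -9.1786 (−); new bracket [3.96875, 4.140625]
m = 4.0546875, f(m) = -3.4933 (−); new bracket [3.96875, 4.0546875]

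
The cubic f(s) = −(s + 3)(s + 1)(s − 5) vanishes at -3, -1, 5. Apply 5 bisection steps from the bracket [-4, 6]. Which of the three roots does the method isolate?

5

f(1) = 32 > 0, so the root lies in [1, 6]
f(3.5) = 43.875 > 0, so the root lies in [3.5, 6]
f(4.75) = 11.140625 > 0, so the root lies in [4.75, 6]
f(5.375) = -20.0215 < 0, so the root lies in [4.75, 5.375]
f(5.0625) = -3.0549 < 0, so the root lies in [4.75, 5.0625]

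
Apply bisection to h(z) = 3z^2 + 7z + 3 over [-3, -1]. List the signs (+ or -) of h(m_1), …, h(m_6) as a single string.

z = -2 gives h = 1, positive; keep [-2, -1]
z = -1.5 gives h = -0.75, negative; keep [-2, -1.5]
z = -1.75 gives h = -0.0625, negative; keep [-2, -1.75]
z = -1.875 gives h = 0.4219, positive; keep [-1.875, -1.75]
z = -1.8125 gives h = 0.168, positive; keep [-1.8125, -1.75]
z = -1.78125 gives h = 0.0498, positive; keep [-1.78125, -1.75]

+--+++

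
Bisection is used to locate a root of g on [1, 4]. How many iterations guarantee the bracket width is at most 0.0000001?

Width after n steps is 3/2^n. Need 2^n ≥ 3/0.0000001 = 30000000.
2^24 = 16777216 < 30000000 ≤ 2^25 = 33554432, so n = 25.

25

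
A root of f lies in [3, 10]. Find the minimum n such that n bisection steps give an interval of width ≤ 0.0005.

14

Width after n steps is 7/2^n. Need 2^n ≥ 7/0.0005 = 14000.
2^13 = 8192 < 14000 ≤ 2^14 = 16384, so n = 14.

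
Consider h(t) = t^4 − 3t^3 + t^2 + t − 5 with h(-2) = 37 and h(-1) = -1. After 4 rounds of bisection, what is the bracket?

midpoint -1.5: h = 10.9375 > 0 → [-1.5, -1]
midpoint -1.25: h = 3.613281 > 0 → [-1.25, -1]
midpoint -1.125: h = 1.013916 > 0 → [-1.125, -1]
midpoint -1.0625: h = -0.0608 < 0 → [-1.125, -1.0625]

[-1.125, -1.0625]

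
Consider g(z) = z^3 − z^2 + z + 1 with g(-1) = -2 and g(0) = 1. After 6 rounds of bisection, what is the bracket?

[-0.546875, -0.53125]

z = -0.5 gives g = 0.125, positive; keep [-1, -0.5]
z = -0.75 gives g = -0.734375, negative; keep [-0.75, -0.5]
z = -0.625 gives g = -0.259766, negative; keep [-0.625, -0.5]
z = -0.5625 gives g = -0.0569, negative; keep [-0.5625, -0.5]
z = -0.53125 gives g = 0.0366, positive; keep [-0.5625, -0.53125]
z = -0.546875 gives g = -0.0095, negative; keep [-0.546875, -0.53125]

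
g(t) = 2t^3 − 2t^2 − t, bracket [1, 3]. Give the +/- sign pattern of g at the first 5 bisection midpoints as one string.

m = 2, g(m) = 6 (+); new bracket [1, 2]
m = 1.5, g(m) = 0.75 (+); new bracket [1, 1.5]
m = 1.25, g(m) = -0.46875 (−); new bracket [1.25, 1.5]
m = 1.375, g(m) = 0.043 (+); new bracket [1.25, 1.375]
m = 1.3125, g(m) = -0.2358 (−); new bracket [1.3125, 1.375]

++-+-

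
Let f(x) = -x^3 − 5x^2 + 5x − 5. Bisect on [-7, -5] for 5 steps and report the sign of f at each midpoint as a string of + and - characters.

+----

x = -6 gives f = 1, positive; keep [-6, -5]
x = -5.5 gives f = -17.375, negative; keep [-6, -5.5]
x = -5.75 gives f = -8.953125, negative; keep [-6, -5.75]
x = -5.875 gives f = -4.1738, negative; keep [-6, -5.875]
x = -5.9375 gives f = -1.637, negative; keep [-6, -5.9375]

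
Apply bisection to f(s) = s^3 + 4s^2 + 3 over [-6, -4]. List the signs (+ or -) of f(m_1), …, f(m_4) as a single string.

---+

m = -5, f(m) = -22 (−); new bracket [-5, -4]
m = -4.5, f(m) = -7.125 (−); new bracket [-4.5, -4]
m = -4.25, f(m) = -1.515625 (−); new bracket [-4.25, -4]
m = -4.125, f(m) = 0.873 (+); new bracket [-4.25, -4.125]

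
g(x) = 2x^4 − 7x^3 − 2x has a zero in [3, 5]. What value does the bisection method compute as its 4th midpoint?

m = 4, g(m) = 56 (+); new bracket [3, 4]
m = 3.5, g(m) = -7 (−); new bracket [3.5, 4]
m = 3.75, g(m) = 18.867188 (+); new bracket [3.5, 3.75]
m = 3.625, g(m) = 4.6587 (+); new bracket [3.5, 3.625]

3.625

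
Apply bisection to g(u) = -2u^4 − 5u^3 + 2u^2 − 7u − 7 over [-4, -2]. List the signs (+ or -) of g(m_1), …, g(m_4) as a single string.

g(-3) = 5 > 0, so the root lies in [-4, -3]
g(-3.5) = -43.75 < 0, so the root lies in [-3.5, -3]
g(-3.25) = -14.617188 < 0, so the root lies in [-3.25, -3]
g(-3.125) = -3.7407 < 0, so the root lies in [-3.125, -3]

+---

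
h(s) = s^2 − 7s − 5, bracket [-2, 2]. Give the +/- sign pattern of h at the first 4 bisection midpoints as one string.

-+-+

s = 0 gives h = -5, negative; keep [-2, 0]
s = -1 gives h = 3, positive; keep [-1, 0]
s = -0.5 gives h = -1.25, negative; keep [-1, -0.5]
s = -0.75 gives h = 0.8125, positive; keep [-0.75, -0.5]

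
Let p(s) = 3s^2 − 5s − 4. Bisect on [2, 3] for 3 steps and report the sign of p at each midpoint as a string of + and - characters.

+-+

midpoint 2.5: p = 2.25 > 0 → [2, 2.5]
midpoint 2.25: p = -0.0625 < 0 → [2.25, 2.5]
midpoint 2.375: p = 1.046875 > 0 → [2.25, 2.375]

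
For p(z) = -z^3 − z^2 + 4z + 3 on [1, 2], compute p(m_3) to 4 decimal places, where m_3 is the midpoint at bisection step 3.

m = 1.5, p(m) = 3.375 (+); new bracket [1.5, 2]
m = 1.75, p(m) = 1.578125 (+); new bracket [1.75, 2]
m = 1.875, p(m) = 0.392578 (+); new bracket [1.875, 2]

0.3926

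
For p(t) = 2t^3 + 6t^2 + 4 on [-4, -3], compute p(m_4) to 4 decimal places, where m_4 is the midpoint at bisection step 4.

0.1899

t = -3.5 gives p = -8.25, negative; keep [-3.5, -3]
t = -3.25 gives p = -1.28125, negative; keep [-3.25, -3]
t = -3.125 gives p = 1.558594, positive; keep [-3.25, -3.125]
t = -3.1875 gives p = 0.1899, positive; keep [-3.25, -3.1875]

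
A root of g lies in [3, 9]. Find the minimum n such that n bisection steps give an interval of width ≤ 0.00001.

Width after n steps is 6/2^n. Need 2^n ≥ 6/0.00001 = 600000.
2^19 = 524288 < 600000 ≤ 2^20 = 1048576, so n = 20.

20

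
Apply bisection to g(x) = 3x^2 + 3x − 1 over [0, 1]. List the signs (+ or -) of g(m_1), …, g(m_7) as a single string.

+-++++-

g(0.5) = 1.25 > 0, so the root lies in [0, 0.5]
g(0.25) = -0.0625 < 0, so the root lies in [0.25, 0.5]
g(0.375) = 0.546875 > 0, so the root lies in [0.25, 0.375]
g(0.3125) = 0.2305 > 0, so the root lies in [0.25, 0.3125]
g(0.28125) = 0.0811 > 0, so the root lies in [0.25, 0.28125]
g(0.265625) = 0.0085 > 0, so the root lies in [0.25, 0.265625]
g(0.2578125) = -0.0272 < 0, so the root lies in [0.2578125, 0.265625]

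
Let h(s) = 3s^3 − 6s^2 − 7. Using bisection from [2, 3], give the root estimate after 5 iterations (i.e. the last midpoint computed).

midpoint 2.5: h = 2.375 > 0 → [2, 2.5]
midpoint 2.25: h = -3.203125 < 0 → [2.25, 2.5]
midpoint 2.375: h = -0.654297 < 0 → [2.375, 2.5]
midpoint 2.4375: h = 0.7981 > 0 → [2.375, 2.4375]
midpoint 2.40625: h = 0.0566 > 0 → [2.375, 2.40625]

2.40625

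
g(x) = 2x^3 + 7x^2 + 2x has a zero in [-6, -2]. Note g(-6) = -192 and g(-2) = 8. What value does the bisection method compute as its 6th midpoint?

-3.1875

m = -4, g(m) = -24 (−); new bracket [-4, -2]
m = -3, g(m) = 3 (+); new bracket [-4, -3]
m = -3.5, g(m) = -7 (−); new bracket [-3.5, -3]
m = -3.25, g(m) = -1.2188 (−); new bracket [-3.25, -3]
m = -3.125, g(m) = 1.0742 (+); new bracket [-3.25, -3.125]
m = -3.1875, g(m) = -0.0249 (−); new bracket [-3.1875, -3.125]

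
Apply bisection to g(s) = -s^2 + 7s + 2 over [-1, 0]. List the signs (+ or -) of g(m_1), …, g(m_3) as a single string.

-+-

m = -0.5, g(m) = -1.75 (−); new bracket [-0.5, 0]
m = -0.25, g(m) = 0.1875 (+); new bracket [-0.5, -0.25]
m = -0.375, g(m) = -0.765625 (−); new bracket [-0.375, -0.25]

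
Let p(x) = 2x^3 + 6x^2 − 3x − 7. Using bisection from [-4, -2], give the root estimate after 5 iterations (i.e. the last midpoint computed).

m = -3, p(m) = 2 (+); new bracket [-4, -3]
m = -3.5, p(m) = -8.75 (−); new bracket [-3.5, -3]
m = -3.25, p(m) = -2.53125 (−); new bracket [-3.25, -3]
m = -3.125, p(m) = -0.0664 (−); new bracket [-3.125, -3]
m = -3.0625, p(m) = 1.0151 (+); new bracket [-3.125, -3.0625]

-3.0625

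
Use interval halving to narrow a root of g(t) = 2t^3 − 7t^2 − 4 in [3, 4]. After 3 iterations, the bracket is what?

[3.625, 3.75]

m = 3.5, g(m) = -4 (−); new bracket [3.5, 4]
m = 3.75, g(m) = 3.03125 (+); new bracket [3.5, 3.75]
m = 3.625, g(m) = -0.714844 (−); new bracket [3.625, 3.75]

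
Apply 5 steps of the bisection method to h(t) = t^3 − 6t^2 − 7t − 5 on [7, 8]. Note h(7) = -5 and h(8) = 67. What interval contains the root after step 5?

m = 7.5, h(m) = 26.875 (+); new bracket [7, 7.5]
m = 7.25, h(m) = 9.953125 (+); new bracket [7, 7.25]
m = 7.125, h(m) = 2.236328 (+); new bracket [7, 7.125]
m = 7.0625, h(m) = -1.4412 (−); new bracket [7.0625, 7.125]
m = 7.09375, h(m) = 0.3827 (+); new bracket [7.0625, 7.09375]

[7.0625, 7.09375]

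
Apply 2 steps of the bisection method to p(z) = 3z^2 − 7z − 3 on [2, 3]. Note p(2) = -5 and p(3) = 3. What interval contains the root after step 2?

[2.5, 2.75]

m = 2.5, p(m) = -1.75 (−); new bracket [2.5, 3]
m = 2.75, p(m) = 0.4375 (+); new bracket [2.5, 2.75]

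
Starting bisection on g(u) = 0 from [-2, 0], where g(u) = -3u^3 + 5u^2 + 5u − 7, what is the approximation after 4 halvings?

u = -1 gives g = -4, negative; keep [-2, -1]
u = -1.5 gives g = 6.875, positive; keep [-1.5, -1]
u = -1.25 gives g = 0.421875, positive; keep [-1.25, -1]
u = -1.125 gives g = -2.0254, negative; keep [-1.25, -1.125]

-1.125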